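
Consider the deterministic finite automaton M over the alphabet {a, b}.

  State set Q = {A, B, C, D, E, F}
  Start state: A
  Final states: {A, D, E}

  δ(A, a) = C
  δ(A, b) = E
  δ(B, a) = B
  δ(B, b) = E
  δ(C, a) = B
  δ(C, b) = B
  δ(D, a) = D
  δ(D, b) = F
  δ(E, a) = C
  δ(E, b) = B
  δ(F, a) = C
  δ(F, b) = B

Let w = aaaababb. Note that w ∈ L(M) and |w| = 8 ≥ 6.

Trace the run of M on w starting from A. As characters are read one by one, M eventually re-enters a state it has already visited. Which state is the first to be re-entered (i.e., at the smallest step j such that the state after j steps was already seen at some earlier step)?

B

State sequence: A -a-> C -a-> B -a-> B -a-> B -b-> E -a-> C -b-> B -b-> E
First repeat at step 3: B was already visited.

The earliest repeat is at step j = 3: M is in B, which it already visited at step i = 2.
Since M has 6 states, any run of length ≥ 6 visits 6+1 states, so by pigeonhole some state repeats within the first 6 steps — that repeat gives the pumpable loop.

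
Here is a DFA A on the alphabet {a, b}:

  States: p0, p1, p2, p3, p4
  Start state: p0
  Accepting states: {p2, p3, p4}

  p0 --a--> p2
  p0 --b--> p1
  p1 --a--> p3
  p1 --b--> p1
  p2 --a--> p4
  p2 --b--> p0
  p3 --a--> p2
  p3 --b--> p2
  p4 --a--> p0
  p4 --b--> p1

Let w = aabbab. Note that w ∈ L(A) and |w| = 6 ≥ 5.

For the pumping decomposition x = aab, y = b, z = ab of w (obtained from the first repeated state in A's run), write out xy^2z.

aabbbab

xy^2z = aab·b·b·ab = aabbbab.
Reading y = b takes A from p1 back to p1, so after x·y·y the machine is still in p1, and z then leads to the accepting state p2. Hence aabbbab ∈ L(A).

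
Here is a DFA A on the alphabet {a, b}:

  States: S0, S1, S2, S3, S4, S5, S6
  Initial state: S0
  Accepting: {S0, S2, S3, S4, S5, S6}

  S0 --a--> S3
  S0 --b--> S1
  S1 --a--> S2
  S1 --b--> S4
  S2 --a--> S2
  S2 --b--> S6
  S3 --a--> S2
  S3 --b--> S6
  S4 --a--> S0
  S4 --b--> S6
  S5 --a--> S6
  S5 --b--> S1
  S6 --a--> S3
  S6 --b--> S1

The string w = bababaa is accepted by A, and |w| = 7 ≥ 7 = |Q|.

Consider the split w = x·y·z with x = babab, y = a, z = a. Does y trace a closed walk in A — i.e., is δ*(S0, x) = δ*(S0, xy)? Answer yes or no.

Run of A on the first 6 characters of w = b a b a b a:
  step 0: S0  (start)
  step 1: S1  (read b: S0→S1)
  step 2: S2  (read a: S1→S2)
  step 3: S6  (read b: S2→S6)
  step 4: S3  (read a: S6→S3)
  step 5: S6  (read b: S3→S6)
  step 6: S3  (read a: S6→S3)

After x (step 5): S6. After xy (step 6): S3.
They differ (S6 ≠ S3), so y is not a cycle from the state after x; this split is not the one the pumping-lemma construction produces, and pumping y need not keep the string in L(A).

no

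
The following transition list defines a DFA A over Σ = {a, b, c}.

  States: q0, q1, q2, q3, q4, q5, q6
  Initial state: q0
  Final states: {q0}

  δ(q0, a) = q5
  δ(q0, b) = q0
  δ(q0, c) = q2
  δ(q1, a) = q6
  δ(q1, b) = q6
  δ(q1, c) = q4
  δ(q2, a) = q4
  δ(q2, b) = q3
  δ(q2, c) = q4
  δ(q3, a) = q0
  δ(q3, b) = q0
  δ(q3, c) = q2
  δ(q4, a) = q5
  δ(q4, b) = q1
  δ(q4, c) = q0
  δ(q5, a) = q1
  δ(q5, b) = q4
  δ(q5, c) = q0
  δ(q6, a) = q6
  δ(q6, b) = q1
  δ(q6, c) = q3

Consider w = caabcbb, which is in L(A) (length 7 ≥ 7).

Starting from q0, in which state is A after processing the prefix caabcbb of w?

Run of A on the first 7 characters of w = c a a b c b b:
  step 0: q0  (start)
  step 1: q2  (read c: q0→q2)
  step 2: q4  (read a: q2→q4)
  step 3: q5  (read a: q4→q5)
  step 4: q4  (read b: q5→q4)
  step 5: q0  (read c: q4→q0)
  step 6: q0  (read b: q0→q0)
  step 7: q0  (read b: q0→q0)

After reading 7 characters, A is in state q0.
(This kind of state-tracing is the core of the pumping-lemma construction: with 7 states, pigeonhole forces a repeat within the first 7 steps.)

q0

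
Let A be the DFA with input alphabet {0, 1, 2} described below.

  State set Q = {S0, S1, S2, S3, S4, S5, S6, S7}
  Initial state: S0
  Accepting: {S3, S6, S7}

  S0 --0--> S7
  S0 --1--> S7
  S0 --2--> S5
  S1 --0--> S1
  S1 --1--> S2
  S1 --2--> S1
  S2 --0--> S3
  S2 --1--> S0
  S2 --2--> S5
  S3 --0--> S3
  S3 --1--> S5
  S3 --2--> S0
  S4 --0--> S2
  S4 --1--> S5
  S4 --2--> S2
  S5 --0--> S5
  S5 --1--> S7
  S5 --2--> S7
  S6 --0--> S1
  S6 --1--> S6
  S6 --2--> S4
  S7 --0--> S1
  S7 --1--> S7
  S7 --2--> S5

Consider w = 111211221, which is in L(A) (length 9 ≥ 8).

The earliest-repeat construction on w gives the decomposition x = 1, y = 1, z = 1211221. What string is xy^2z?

xy^2z = 1·1·1·1211221 = 1111211221.
Reading y = 1 takes A from S7 back to S7, so after x·y·y the machine is still in S7, and z then leads to the accepting state S7. Hence 1111211221 ∈ L(A).

1111211221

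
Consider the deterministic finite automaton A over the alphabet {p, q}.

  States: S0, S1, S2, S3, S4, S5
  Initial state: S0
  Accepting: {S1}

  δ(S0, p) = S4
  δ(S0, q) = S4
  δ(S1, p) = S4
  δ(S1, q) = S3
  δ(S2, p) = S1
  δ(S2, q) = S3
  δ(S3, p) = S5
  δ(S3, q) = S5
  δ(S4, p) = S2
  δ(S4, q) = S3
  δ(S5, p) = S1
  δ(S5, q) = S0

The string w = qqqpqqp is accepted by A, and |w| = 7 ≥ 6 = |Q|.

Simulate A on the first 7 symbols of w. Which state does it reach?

State sequence: S0 -q-> S4 -q-> S3 -q-> S5 -p-> S1 -q-> S3 -q-> S5 -p-> S1

After reading 7 characters, A is in state S1.
(This kind of state-tracing is the core of the pumping-lemma construction: with 6 states, pigeonhole forces a repeat within the first 6 steps.)

S1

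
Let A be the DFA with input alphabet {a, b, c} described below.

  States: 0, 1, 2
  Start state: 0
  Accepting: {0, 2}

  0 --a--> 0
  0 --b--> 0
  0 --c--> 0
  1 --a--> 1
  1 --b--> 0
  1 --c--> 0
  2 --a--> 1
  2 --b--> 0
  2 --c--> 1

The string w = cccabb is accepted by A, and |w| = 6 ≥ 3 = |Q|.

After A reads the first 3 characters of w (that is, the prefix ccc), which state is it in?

State sequence: 0 -c-> 0 -c-> 0 -c-> 0

After reading 3 characters, A is in state 0.

0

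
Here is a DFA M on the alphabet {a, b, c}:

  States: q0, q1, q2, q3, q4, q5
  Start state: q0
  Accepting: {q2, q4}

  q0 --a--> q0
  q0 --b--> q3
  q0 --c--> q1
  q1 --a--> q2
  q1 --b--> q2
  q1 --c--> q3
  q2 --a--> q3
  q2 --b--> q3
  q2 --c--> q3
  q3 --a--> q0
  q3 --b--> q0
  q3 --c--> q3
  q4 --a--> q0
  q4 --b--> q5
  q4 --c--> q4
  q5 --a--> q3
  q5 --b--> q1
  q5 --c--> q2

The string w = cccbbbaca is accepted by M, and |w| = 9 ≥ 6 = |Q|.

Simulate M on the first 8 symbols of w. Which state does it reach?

Run of M on the first 8 characters of w = c c c b b b a c:
  step 0: q0  (start)
  step 1: q1  (read c: q0→q1)
  step 2: q3  (read c: q1→q3)
  step 3: q3  (read c: q3→q3)
  step 4: q0  (read b: q3→q0)
  step 5: q3  (read b: q0→q3)
  step 6: q0  (read b: q3→q0)
  step 7: q0  (read a: q0→q0)
  step 8: q1  (read c: q0→q1)

After reading 8 characters, M is in state q1.

q1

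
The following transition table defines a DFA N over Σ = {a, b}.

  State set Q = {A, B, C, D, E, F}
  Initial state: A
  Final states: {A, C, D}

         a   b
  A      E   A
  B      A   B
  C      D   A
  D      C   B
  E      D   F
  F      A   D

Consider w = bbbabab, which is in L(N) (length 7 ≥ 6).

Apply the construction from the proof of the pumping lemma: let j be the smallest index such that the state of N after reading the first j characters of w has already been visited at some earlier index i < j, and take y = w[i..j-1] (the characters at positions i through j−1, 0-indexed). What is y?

Run of N on w = b b b a b a b:
  step 0: A  (start)
  step 1: A  (read b: A→A)   ← first repeat (A seen earlier)
  step 2: A  (read b: A→A)
  step 3: A  (read b: A→A)
  step 4: E  (read a: A→E)
  step 5: F  (read b: E→F)
  step 6: A  (read a: F→A)
  step 7: A  (read b: A→A)

So i = 0, j = 1, giving x = w[0:0] = ε, y = w[0:1] = b, z = w[1:7] = bbabab.
Check: |xy| = 1 ≤ 6 and |y| = 1 ≥ 1. Reading y takes N from A back to A, so every xyⁱz is accepted.

b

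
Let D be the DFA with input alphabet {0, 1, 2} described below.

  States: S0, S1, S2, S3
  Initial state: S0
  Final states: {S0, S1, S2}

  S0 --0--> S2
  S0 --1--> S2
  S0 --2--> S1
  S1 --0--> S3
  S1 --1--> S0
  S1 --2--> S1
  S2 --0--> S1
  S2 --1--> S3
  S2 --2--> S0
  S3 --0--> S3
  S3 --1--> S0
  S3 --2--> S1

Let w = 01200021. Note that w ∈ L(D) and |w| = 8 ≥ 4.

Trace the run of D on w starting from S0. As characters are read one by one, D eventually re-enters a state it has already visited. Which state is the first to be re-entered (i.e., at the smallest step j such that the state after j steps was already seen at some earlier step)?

Run of D on w = 0 1 2 0 0 0 2 1:
  step 0: S0  (start)
  step 1: S2  (read 0: S0→S2)
  step 2: S3  (read 1: S2→S3)
  step 3: S1  (read 2: S3→S1)
  step 4: S3  (read 0: S1→S3)   ← first repeat (S3 seen earlier)
  step 5: S3  (read 0: S3→S3)
  step 6: S3  (read 0: S3→S3)
  step 7: S1  (read 2: S3→S1)
  step 8: S0  (read 1: S1→S0)

The earliest repeat is at step j = 4: D is in S3, which it already visited at step i = 2.

S3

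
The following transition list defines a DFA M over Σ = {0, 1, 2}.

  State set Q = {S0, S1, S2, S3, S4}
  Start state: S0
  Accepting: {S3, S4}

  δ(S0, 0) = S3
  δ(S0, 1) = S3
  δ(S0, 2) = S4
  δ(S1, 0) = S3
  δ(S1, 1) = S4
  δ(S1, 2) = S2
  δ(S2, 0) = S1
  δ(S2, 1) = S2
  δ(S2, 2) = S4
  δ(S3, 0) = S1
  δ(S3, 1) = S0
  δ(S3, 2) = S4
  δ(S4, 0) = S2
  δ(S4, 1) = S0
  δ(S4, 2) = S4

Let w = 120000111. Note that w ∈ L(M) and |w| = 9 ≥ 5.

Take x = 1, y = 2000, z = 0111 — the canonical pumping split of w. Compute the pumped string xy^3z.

12000200020000111

xy^3z = 1·2000·2000·2000·0111 = 12000200020000111.
Reading y = 2000 takes M from S3 back to S3, so after x·y·y·y the machine is still in S3, and z then leads to the accepting state S3. Hence 12000200020000111 ∈ L(M).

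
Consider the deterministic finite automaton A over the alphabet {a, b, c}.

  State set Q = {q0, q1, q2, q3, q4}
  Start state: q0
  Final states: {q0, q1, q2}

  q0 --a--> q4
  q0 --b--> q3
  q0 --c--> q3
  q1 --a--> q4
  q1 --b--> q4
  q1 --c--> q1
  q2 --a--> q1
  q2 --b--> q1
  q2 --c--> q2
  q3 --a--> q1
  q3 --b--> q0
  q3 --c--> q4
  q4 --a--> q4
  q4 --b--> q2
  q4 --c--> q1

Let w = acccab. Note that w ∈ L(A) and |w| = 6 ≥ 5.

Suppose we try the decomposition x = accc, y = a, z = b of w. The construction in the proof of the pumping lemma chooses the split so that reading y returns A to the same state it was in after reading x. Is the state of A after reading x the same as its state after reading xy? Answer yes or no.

State sequence: q0 -a-> q4 -c-> q1 -c-> q1 -c-> q1 -a-> q4

After x (step 4): q1. After xy (step 5): q4.
They differ (q1 ≠ q4), so y is not a cycle from the state after x; this split is not the one the pumping-lemma construction produces, and pumping y need not keep the string in L(A).

no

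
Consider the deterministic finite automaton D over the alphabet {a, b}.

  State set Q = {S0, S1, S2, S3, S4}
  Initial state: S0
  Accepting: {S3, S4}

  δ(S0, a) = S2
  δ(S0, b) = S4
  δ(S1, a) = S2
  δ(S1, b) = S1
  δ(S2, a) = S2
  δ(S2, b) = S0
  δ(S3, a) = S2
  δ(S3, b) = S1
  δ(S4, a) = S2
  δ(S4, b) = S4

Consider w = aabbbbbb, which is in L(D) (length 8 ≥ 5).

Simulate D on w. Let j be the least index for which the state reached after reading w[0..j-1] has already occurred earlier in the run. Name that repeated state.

S2

State sequence: S0 -a-> S2 -a-> S2 -b-> S0 -b-> S4 -b-> S4 -b-> S4 -b-> S4 -b-> S4
First repeat at step 2: S2 was already visited.

The earliest repeat is at step j = 2: D is in S2, which it already visited at step i = 1.
The DFA has 5 states, so the proof of the pumping lemma guarantees a repeated state among the first 5+1 visited; the segment between the two visits is the pumpable y.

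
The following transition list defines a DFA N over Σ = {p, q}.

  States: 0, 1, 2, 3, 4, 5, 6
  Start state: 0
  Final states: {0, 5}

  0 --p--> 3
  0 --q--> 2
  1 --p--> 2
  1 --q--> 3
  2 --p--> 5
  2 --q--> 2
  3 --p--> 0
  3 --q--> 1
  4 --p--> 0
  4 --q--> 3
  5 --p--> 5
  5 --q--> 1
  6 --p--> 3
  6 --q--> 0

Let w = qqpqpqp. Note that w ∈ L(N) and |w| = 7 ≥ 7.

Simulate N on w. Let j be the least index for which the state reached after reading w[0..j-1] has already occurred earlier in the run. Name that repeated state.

Run of N on w = q q p q p q p:
  step 0: 0  (start)
  step 1: 2  (read q: 0→2)
  step 2: 2  (read q: 2→2)   ← first repeat (2 seen earlier)
  step 3: 5  (read p: 2→5)
  step 4: 1  (read q: 5→1)
  step 5: 2  (read p: 1→2)
  step 6: 2  (read q: 2→2)
  step 7: 5  (read p: 2→5)

The earliest repeat is at step j = 2: N is in 2, which it already visited at step i = 1.
Since N has 7 states, any run of length ≥ 7 visits 7+1 states, so by pigeonhole some state repeats within the first 7 steps — that repeat gives the pumpable loop.

2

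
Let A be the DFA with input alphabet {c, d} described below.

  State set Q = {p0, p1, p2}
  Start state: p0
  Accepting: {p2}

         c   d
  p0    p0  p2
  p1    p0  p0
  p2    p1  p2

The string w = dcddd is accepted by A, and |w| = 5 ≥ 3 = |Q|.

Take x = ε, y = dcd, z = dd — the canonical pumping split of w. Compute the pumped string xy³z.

xy^3z = ε·dcd·dcd·dcd·dd = dcddcddcddd.
Reading y = dcd takes A from p0 back to p0, so after x·y·y·y the machine is still in p0, and z then leads to the accepting state p2. Hence dcddcddcddd ∈ L(A).

dcddcddcddd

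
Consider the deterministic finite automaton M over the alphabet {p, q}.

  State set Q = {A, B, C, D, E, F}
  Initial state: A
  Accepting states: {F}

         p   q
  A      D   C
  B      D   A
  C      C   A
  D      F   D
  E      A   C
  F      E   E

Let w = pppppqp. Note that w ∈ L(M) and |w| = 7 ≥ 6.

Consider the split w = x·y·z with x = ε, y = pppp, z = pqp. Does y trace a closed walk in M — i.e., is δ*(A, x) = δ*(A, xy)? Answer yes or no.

Run of M on the first 4 characters of w = p p p p:
  step 0: A  (start)
  step 1: D  (read p: A→D)
  step 2: F  (read p: D→F)
  step 3: E  (read p: F→E)
  step 4: A  (read p: E→A)

After x (step 0): A. After xy (step 4): A.
They match, so y = pppp drives M around a cycle from A back to itself; pumping y any number of times keeps M in A before reading z, and xyⁱz ∈ L(M) for every i ≥ 0.

yes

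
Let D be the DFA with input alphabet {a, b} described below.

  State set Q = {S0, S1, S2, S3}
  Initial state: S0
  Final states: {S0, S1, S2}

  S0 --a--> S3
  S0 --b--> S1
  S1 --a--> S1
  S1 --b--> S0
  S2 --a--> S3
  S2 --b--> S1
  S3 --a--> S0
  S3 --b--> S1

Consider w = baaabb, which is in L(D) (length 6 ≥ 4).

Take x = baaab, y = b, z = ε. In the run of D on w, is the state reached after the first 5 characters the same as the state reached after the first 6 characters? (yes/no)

State sequence: S0 -b-> S1 -a-> S1 -a-> S1 -a-> S1 -b-> S0 -b-> S1

After x (step 5): S0. After xy (step 6): S1.
They differ (S0 ≠ S1), so y is not a cycle from the state after x; this split is not the one the pumping-lemma construction produces, and pumping y need not keep the string in L(D).

no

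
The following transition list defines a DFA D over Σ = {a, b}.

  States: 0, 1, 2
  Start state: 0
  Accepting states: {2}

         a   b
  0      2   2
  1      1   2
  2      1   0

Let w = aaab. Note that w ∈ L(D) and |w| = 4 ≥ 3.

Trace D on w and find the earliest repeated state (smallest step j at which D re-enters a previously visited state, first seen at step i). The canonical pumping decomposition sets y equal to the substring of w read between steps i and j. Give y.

Run of D on w = a a a b:
  step 0: 0  (start)
  step 1: 2  (read a: 0→2)
  step 2: 1  (read a: 2→1)
  step 3: 1  (read a: 1→1)   ← first repeat (1 seen earlier)
  step 4: 2  (read b: 1→2)

So i = 2, j = 3, giving x = w[0:2] = aa, y = w[2:3] = a, z = w[3:4] = b.
Check: |xy| = 3 ≤ 3 and |y| = 1 ≥ 1. Reading y takes D from 1 back to 1, so every xyⁱz is accepted.

a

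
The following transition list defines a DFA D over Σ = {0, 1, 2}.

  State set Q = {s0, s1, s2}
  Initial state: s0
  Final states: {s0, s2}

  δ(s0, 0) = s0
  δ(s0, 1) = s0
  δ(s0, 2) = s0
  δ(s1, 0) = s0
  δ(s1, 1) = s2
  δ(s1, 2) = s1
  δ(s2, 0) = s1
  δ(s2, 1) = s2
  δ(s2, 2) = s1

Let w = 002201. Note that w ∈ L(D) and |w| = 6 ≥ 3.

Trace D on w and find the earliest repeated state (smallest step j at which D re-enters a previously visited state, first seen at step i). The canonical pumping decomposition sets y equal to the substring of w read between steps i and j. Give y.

0

State sequence: s0 -0-> s0 -0-> s0 -2-> s0 -2-> s0 -0-> s0 -1-> s0
First repeat at step 1: s0 was already visited.

So i = 0, j = 1, giving x = w[0:0] = ε, y = w[0:1] = 0, z = w[1:6] = 02201.
Check: |xy| = 1 ≤ 3 and |y| = 1 ≥ 1. Reading y takes D from s0 back to s0, so every xyⁱz is accepted.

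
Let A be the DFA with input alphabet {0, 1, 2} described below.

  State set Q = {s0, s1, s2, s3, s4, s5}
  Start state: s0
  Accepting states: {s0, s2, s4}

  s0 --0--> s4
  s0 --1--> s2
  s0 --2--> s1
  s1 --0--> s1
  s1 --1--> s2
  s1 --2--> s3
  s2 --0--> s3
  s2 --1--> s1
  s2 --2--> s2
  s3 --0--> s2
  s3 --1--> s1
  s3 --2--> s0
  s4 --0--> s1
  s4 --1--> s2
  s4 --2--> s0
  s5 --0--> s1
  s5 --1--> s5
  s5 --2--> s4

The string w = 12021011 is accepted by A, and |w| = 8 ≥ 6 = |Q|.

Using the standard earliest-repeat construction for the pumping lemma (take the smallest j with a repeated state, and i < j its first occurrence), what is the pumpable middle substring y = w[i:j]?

State sequence: s0 -1-> s2 -2-> s2 -0-> s3 -2-> s0 -1-> s2 -0-> s3 -1-> s1 -1-> s2
First repeat at step 2: s2 was already visited.

So i = 1, j = 2, giving x = w[0:1] = 1, y = w[1:2] = 2, z = w[2:8] = 021011.
Check: |xy| = 2 ≤ 6 and |y| = 1 ≥ 1. Reading y takes A from s2 back to s2, so every xyⁱz is accepted.
With |Q| = 6, pigeonhole forces a state repeat no later than step 6; the substring read between the first and second visits to that state can be pumped.

2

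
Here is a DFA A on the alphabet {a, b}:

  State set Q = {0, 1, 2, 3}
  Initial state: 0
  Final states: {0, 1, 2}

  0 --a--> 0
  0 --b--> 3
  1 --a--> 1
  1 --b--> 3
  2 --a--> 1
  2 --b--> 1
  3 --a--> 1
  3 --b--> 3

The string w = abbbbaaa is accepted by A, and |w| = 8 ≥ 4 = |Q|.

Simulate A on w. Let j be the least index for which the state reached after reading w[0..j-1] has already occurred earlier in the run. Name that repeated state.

State sequence: 0 -a-> 0 -b-> 3 -b-> 3 -b-> 3 -b-> 3 -a-> 1 -a-> 1 -a-> 1
First repeat at step 1: 0 was already visited.

The earliest repeat is at step j = 1: A is in 0, which it already visited at step i = 0.
Since A has 4 states, any run of length ≥ 4 visits 4+1 states, so by pigeonhole some state repeats within the first 4 steps — that repeat gives the pumpable loop.

0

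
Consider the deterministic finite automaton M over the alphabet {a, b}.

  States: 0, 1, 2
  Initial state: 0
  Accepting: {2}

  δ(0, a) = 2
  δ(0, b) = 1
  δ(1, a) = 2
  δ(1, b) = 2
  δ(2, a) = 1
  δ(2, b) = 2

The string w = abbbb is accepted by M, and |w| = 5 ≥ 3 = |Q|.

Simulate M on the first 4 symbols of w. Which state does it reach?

2

Run of M on the first 4 characters of w = a b b b:
  step 0: 0  (start)
  step 1: 2  (read a: 0→2)
  step 2: 2  (read b: 2→2)
  step 3: 2  (read b: 2→2)
  step 4: 2  (read b: 2→2)

After reading 4 characters, M is in state 2.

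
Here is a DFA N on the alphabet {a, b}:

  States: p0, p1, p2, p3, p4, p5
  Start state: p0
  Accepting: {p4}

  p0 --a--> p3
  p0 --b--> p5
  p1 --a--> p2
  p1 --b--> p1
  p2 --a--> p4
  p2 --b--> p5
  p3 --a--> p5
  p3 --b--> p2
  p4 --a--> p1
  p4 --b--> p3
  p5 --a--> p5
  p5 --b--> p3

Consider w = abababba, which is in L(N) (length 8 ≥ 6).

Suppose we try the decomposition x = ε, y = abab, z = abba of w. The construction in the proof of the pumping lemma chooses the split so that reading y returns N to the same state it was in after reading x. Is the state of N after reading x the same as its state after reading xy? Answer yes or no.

State sequence: p0 -a-> p3 -b-> p2 -a-> p4 -b-> p3

After x (step 0): p0. After xy (step 4): p3.
They differ (p0 ≠ p3), so y is not a cycle from the state after x; this split is not the one the pumping-lemma construction produces, and pumping y need not keep the string in L(N).

no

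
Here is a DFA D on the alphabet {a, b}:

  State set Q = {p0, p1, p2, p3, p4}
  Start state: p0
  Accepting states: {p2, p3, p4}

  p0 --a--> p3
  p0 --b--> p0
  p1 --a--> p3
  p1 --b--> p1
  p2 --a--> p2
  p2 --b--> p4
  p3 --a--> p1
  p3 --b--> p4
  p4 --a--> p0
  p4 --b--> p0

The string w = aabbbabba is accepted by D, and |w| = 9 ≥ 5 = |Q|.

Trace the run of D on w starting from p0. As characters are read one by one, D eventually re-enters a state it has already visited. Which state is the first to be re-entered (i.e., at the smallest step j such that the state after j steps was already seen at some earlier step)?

Run of D on w = a a b b b a b b a:
  step 0: p0  (start)
  step 1: p3  (read a: p0→p3)
  step 2: p1  (read a: p3→p1)
  step 3: p1  (read b: p1→p1)   ← first repeat (p1 seen earlier)
  step 4: p1  (read b: p1→p1)
  step 5: p1  (read b: p1→p1)
  step 6: p3  (read a: p1→p3)
  step 7: p4  (read b: p3→p4)
  step 8: p0  (read b: p4→p0)
  step 9: p3  (read a: p0→p3)

The earliest repeat is at step j = 3: D is in p1, which it already visited at step i = 2.
Since D has 5 states, any run of length ≥ 5 visits 5+1 states, so by pigeonhole some state repeats within the first 5 steps — that repeat gives the pumpable loop.

p1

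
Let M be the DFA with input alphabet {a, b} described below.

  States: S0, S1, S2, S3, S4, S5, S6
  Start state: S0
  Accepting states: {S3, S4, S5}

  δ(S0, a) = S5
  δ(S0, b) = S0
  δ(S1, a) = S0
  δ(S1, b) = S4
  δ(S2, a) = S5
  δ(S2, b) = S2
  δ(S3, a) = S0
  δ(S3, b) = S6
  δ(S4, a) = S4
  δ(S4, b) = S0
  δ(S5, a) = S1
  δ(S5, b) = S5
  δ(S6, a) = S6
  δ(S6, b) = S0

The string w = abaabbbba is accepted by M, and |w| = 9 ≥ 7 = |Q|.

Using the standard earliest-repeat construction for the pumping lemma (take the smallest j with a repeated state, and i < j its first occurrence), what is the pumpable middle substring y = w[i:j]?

State sequence: S0 -a-> S5 -b-> S5 -a-> S1 -a-> S0 -b-> S0 -b-> S0 -b-> S0 -b-> S0 -a-> S5
First repeat at step 2: S5 was already visited.

So i = 1, j = 2, giving x = w[0:1] = a, y = w[1:2] = b, z = w[2:9] = aabbbba.
Check: |xy| = 2 ≤ 7 and |y| = 1 ≥ 1. Reading y takes M from S5 back to S5, so every xyⁱz is accepted.
Pumping length from the standard proof: p = 7 (the number of states). The repeated state found above gives |xy| = j ≤ 7 and |y| = j − i ≥ 1.

b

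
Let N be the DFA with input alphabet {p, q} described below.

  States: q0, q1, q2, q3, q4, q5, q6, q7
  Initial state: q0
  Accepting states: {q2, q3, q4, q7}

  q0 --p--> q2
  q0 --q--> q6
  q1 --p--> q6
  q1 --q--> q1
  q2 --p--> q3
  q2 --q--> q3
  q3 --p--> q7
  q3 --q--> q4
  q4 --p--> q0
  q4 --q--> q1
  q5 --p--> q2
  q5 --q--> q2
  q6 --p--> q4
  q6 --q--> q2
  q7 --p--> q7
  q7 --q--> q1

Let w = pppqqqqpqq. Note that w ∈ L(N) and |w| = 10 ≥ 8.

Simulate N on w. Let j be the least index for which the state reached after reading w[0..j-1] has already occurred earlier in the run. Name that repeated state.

Run of N on w = p p p q q q q p q q:
  step 0: q0  (start)
  step 1: q2  (read p: q0→q2)
  step 2: q3  (read p: q2→q3)
  step 3: q7  (read p: q3→q7)
  step 4: q1  (read q: q7→q1)
  step 5: q1  (read q: q1→q1)   ← first repeat (q1 seen earlier)
  step 6: q1  (read q: q1→q1)
  step 7: q1  (read q: q1→q1)
  step 8: q6  (read p: q1→q6)
  step 9: q2  (read q: q6→q2)
  step 10: q3  (read q: q2→q3)

The earliest repeat is at step j = 5: N is in q1, which it already visited at step i = 4.

q1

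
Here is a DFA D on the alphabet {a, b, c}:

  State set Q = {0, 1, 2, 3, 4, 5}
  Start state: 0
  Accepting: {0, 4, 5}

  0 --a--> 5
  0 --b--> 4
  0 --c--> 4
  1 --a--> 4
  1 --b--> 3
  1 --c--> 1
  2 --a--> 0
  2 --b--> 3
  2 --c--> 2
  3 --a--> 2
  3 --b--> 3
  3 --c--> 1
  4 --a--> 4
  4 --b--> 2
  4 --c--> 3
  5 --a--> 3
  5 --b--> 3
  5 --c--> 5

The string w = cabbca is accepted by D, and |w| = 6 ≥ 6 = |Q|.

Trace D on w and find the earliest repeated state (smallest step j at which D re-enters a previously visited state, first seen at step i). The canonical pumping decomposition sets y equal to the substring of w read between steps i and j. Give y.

a

Run of D on w = c a b b c a:
  step 0: 0  (start)
  step 1: 4  (read c: 0→4)
  step 2: 4  (read a: 4→4)   ← first repeat (4 seen earlier)
  step 3: 2  (read b: 4→2)
  step 4: 3  (read b: 2→3)
  step 5: 1  (read c: 3→1)
  step 6: 4  (read a: 1→4)

So i = 1, j = 2, giving x = w[0:1] = c, y = w[1:2] = a, z = w[2:6] = bbca.
Check: |xy| = 2 ≤ 6 and |y| = 1 ≥ 1. Reading y takes D from 4 back to 4, so every xyⁱz is accepted.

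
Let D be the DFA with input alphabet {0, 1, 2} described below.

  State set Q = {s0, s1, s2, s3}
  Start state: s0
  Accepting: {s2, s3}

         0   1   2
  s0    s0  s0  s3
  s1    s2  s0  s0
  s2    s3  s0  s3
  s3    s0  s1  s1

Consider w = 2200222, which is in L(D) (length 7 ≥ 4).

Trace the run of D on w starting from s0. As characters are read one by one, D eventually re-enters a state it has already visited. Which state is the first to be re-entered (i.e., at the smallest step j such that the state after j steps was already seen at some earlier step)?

Run of D on w = 2 2 0 0 2 2 2:
  step 0: s0  (start)
  step 1: s3  (read 2: s0→s3)
  step 2: s1  (read 2: s3→s1)
  step 3: s2  (read 0: s1→s2)
  step 4: s3  (read 0: s2→s3)   ← first repeat (s3 seen earlier)
  step 5: s1  (read 2: s3→s1)
  step 6: s0  (read 2: s1→s0)
  step 7: s3  (read 2: s0→s3)

The earliest repeat is at step j = 4: D is in s3, which it already visited at step i = 1.

s3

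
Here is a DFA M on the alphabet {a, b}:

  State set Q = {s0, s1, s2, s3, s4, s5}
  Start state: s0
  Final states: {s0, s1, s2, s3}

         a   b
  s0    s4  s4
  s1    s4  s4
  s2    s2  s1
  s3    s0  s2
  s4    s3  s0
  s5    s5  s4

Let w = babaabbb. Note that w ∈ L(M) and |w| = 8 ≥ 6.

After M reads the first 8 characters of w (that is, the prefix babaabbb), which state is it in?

s0

State sequence: s0 -b-> s4 -a-> s3 -b-> s2 -a-> s2 -a-> s2 -b-> s1 -b-> s4 -b-> s0

After reading 8 characters, M is in state s0.
(This kind of state-tracing is the core of the pumping-lemma construction: with 6 states, pigeonhole forces a repeat within the first 6 steps.)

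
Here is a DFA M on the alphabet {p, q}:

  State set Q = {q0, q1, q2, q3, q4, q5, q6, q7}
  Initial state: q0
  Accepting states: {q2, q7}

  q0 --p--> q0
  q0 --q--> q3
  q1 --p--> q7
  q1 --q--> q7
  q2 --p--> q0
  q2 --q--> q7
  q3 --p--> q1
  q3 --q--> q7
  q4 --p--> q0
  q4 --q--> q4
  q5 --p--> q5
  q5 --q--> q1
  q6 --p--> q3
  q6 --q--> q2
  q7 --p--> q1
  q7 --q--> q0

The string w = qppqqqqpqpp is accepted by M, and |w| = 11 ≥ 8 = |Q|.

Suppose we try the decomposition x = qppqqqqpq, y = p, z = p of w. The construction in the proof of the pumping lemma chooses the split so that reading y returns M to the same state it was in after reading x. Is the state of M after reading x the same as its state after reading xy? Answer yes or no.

no

Run of M on the first 10 characters of w = q p p q q q q p q p:
  step 0: q0  (start)
  step 1: q3  (read q: q0→q3)
  step 2: q1  (read p: q3→q1)
  step 3: q7  (read p: q1→q7)
  step 4: q0  (read q: q7→q0)
  step 5: q3  (read q: q0→q3)
  step 6: q7  (read q: q3→q7)
  step 7: q0  (read q: q7→q0)
  step 8: q0  (read p: q0→q0)
  step 9: q3  (read q: q0→q3)
  step 10: q1  (read p: q3→q1)

After x (step 9): q3. After xy (step 10): q1.
They differ (q3 ≠ q1), so y is not a cycle from the state after x; this split is not the one the pumping-lemma construction produces, and pumping y need not keep the string in L(M).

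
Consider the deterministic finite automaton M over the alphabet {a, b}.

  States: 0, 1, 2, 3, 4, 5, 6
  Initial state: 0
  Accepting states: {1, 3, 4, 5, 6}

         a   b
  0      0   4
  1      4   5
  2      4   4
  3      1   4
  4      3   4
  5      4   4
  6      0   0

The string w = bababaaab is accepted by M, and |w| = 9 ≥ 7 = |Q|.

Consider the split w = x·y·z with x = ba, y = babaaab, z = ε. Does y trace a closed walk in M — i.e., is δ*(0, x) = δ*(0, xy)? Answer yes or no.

no

State sequence: 0 -b-> 4 -a-> 3 -b-> 4 -a-> 3 -b-> 4 -a-> 3 -a-> 1 -a-> 4 -b-> 4

After x (step 2): 3. After xy (step 9): 4.
They differ (3 ≠ 4), so y is not a cycle from the state after x; this split is not the one the pumping-lemma construction produces, and pumping y need not keep the string in L(M).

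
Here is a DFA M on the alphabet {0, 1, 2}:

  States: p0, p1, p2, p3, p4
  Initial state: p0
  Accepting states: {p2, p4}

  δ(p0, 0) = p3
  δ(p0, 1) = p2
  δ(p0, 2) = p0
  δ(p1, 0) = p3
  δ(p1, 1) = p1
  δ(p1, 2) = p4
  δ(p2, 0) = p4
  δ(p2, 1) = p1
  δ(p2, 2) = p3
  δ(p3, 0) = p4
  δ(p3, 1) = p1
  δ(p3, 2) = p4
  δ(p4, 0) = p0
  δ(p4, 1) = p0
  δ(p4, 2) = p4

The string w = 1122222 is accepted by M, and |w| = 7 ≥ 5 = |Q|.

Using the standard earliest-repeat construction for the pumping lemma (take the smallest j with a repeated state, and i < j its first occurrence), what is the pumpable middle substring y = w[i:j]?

State sequence: p0 -1-> p2 -1-> p1 -2-> p4 -2-> p4 -2-> p4 -2-> p4 -2-> p4
First repeat at step 4: p4 was already visited.

So i = 3, j = 4, giving x = w[0:3] = 112, y = w[3:4] = 2, z = w[4:7] = 222.
Check: |xy| = 4 ≤ 5 and |y| = 1 ≥ 1. Reading y takes M from p4 back to p4, so every xyⁱz is accepted.
With |Q| = 5, pigeonhole forces a state repeat no later than step 5; the substring read between the first and second visits to that state can be pumped.

2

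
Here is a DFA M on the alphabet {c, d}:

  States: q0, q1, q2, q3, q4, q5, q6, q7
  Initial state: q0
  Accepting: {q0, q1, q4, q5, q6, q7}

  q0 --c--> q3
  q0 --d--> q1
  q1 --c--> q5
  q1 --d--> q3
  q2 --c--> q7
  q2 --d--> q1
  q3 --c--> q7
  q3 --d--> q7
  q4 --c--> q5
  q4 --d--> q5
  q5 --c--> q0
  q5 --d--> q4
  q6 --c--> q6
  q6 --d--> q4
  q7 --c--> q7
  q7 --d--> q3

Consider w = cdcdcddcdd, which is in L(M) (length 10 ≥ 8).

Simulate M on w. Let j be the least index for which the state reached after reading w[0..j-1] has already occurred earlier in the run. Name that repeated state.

Run of M on w = c d c d c d d c d d:
  step 0: q0  (start)
  step 1: q3  (read c: q0→q3)
  step 2: q7  (read d: q3→q7)
  step 3: q7  (read c: q7→q7)   ← first repeat (q7 seen earlier)
  step 4: q3  (read d: q7→q3)
  step 5: q7  (read c: q3→q7)
  step 6: q3  (read d: q7→q3)
  step 7: q7  (read d: q3→q7)
  step 8: q7  (read c: q7→q7)
  step 9: q3  (read d: q7→q3)
  step 10: q7  (read d: q3→q7)

The earliest repeat is at step j = 3: M is in q7, which it already visited at step i = 2.
With |Q| = 8, pigeonhole forces a state repeat no later than step 8; the substring read between the first and second visits to that state can be pumped.

q7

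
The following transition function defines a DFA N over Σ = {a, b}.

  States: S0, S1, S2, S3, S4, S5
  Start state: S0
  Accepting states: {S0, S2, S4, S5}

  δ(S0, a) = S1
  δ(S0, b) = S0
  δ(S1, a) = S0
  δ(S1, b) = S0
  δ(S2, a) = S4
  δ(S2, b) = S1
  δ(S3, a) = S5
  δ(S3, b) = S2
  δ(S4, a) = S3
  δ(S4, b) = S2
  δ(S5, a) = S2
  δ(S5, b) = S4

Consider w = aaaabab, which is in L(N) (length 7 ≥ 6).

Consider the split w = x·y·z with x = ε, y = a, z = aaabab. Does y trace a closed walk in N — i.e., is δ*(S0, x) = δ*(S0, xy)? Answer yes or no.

Run of N on the first 1 characters of w = a:
  step 0: S0  (start)
  step 1: S1  (read a: S0→S1)

After x (step 0): S0. After xy (step 1): S1.
They differ (S0 ≠ S1), so y is not a cycle from the state after x; this split is not the one the pumping-lemma construction produces, and pumping y need not keep the string in L(N).

no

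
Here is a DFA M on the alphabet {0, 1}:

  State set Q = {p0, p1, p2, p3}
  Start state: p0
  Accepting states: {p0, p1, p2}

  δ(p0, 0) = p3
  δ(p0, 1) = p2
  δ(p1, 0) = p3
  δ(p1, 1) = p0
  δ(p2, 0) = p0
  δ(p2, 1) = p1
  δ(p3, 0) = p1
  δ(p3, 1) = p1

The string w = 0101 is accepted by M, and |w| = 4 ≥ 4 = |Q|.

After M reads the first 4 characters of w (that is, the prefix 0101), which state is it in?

State sequence: p0 -0-> p3 -1-> p1 -0-> p3 -1-> p1

After reading 4 characters, M is in state p1.
(This kind of state-tracing is the core of the pumping-lemma construction: with 4 states, pigeonhole forces a repeat within the first 4 steps.)

p1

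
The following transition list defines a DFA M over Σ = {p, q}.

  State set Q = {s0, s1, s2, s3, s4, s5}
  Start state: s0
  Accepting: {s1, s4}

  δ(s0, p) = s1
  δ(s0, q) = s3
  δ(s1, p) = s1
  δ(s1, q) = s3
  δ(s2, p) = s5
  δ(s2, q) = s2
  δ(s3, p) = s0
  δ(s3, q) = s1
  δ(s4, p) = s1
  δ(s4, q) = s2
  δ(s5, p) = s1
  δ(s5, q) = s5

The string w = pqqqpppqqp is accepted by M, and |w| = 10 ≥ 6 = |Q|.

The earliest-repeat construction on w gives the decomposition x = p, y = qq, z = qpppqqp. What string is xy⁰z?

pqpppqqp

xy⁰z = xz = p·qpppqqp = pqpppqqp.
Reading y = qq takes M from s1 back to s1, so after x the machine is still in s1, and z then leads to the accepting state s1. Hence pqpppqqp ∈ L(M).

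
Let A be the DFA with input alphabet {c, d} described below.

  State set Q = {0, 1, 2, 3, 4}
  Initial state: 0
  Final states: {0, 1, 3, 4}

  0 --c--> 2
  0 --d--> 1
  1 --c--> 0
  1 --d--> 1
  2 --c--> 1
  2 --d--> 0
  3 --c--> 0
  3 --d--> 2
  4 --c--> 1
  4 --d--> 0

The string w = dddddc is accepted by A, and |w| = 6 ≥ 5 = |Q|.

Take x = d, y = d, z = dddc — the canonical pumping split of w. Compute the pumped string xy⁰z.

ddddc

xy⁰z = xz = d·dddc = ddddc.
Reading y = d takes A from 1 back to 1, so after x the machine is still in 1, and z then leads to the accepting state 0. Hence ddddc ∈ L(A).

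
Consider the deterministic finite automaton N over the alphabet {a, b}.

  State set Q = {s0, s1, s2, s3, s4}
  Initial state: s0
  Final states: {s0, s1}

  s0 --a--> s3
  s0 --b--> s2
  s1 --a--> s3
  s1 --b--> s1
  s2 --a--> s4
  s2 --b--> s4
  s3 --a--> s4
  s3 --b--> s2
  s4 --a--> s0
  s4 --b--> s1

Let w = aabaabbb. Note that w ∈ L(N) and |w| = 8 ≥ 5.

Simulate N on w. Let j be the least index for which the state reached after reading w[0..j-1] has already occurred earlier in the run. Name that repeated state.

Run of N on w = a a b a a b b b:
  step 0: s0  (start)
  step 1: s3  (read a: s0→s3)
  step 2: s4  (read a: s3→s4)
  step 3: s1  (read b: s4→s1)
  step 4: s3  (read a: s1→s3)   ← first repeat (s3 seen earlier)
  step 5: s4  (read a: s3→s4)
  step 6: s1  (read b: s4→s1)
  step 7: s1  (read b: s1→s1)
  step 8: s1  (read b: s1→s1)

The earliest repeat is at step j = 4: N is in s3, which it already visited at step i = 1.
With |Q| = 5, pigeonhole forces a state repeat no later than step 5; the substring read between the first and second visits to that state can be pumped.

s3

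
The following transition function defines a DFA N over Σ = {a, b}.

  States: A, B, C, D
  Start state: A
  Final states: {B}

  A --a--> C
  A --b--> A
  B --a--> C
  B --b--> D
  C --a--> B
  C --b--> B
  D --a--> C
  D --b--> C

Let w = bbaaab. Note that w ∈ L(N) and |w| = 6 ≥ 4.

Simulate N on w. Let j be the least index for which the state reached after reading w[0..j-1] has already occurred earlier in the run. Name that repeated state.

Run of N on w = b b a a a b:
  step 0: A  (start)
  step 1: A  (read b: A→A)   ← first repeat (A seen earlier)
  step 2: A  (read b: A→A)
  step 3: C  (read a: A→C)
  step 4: B  (read a: C→B)
  step 5: C  (read a: B→C)
  step 6: B  (read b: C→B)

The earliest repeat is at step j = 1: N is in A, which it already visited at step i = 0.

A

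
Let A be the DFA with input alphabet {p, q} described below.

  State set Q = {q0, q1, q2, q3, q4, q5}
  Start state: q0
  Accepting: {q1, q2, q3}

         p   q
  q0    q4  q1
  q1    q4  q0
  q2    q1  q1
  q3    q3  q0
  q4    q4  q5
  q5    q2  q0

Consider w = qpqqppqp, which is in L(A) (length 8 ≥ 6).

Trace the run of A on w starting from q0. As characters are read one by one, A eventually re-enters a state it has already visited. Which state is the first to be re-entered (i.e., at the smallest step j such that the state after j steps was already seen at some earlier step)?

State sequence: q0 -q-> q1 -p-> q4 -q-> q5 -q-> q0 -p-> q4 -p-> q4 -q-> q5 -p-> q2
First repeat at step 4: q0 was already visited.

The earliest repeat is at step j = 4: A is in q0, which it already visited at step i = 0.
Pumping length from the standard proof: p = 6 (the number of states). The repeated state found above gives |xy| = j ≤ 6 and |y| = j − i ≥ 1.

q0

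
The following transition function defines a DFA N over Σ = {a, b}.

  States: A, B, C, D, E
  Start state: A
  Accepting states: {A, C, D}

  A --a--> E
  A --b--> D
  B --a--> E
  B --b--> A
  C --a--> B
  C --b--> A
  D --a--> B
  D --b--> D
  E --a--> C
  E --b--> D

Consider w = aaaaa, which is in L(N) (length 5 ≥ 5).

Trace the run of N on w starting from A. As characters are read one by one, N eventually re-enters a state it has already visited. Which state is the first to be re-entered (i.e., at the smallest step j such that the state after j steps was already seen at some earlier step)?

E

Run of N on w = a a a a a:
  step 0: A  (start)
  step 1: E  (read a: A→E)
  step 2: C  (read a: E→C)
  step 3: B  (read a: C→B)
  step 4: E  (read a: B→E)   ← first repeat (E seen earlier)
  step 5: C  (read a: E→C)

The earliest repeat is at step j = 4: N is in E, which it already visited at step i = 1.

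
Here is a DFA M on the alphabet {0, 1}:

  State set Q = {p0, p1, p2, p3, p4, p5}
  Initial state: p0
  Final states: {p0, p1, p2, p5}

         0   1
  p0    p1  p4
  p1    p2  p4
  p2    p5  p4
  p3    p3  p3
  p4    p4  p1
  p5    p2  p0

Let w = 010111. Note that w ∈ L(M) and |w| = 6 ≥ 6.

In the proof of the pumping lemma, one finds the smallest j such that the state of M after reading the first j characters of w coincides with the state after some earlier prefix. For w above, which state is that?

State sequence: p0 -0-> p1 -1-> p4 -0-> p4 -1-> p1 -1-> p4 -1-> p1
First repeat at step 3: p4 was already visited.

The earliest repeat is at step j = 3: M is in p4, which it already visited at step i = 2.
Since M has 6 states, any run of length ≥ 6 visits 6+1 states, so by pigeonhole some state repeats within the first 6 steps — that repeat gives the pumpable loop.

p4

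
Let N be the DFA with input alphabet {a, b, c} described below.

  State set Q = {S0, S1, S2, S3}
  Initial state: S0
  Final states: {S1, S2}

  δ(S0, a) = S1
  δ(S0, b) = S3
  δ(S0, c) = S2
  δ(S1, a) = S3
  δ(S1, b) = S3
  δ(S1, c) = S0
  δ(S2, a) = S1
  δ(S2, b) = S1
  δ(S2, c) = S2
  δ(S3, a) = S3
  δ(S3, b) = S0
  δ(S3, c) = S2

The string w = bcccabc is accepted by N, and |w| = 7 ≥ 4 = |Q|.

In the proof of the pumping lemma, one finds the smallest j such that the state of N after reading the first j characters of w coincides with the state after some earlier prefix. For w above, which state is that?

State sequence: S0 -b-> S3 -c-> S2 -c-> S2 -c-> S2 -a-> S1 -b-> S3 -c-> S2
First repeat at step 3: S2 was already visited.

The earliest repeat is at step j = 3: N is in S2, which it already visited at step i = 2.

S2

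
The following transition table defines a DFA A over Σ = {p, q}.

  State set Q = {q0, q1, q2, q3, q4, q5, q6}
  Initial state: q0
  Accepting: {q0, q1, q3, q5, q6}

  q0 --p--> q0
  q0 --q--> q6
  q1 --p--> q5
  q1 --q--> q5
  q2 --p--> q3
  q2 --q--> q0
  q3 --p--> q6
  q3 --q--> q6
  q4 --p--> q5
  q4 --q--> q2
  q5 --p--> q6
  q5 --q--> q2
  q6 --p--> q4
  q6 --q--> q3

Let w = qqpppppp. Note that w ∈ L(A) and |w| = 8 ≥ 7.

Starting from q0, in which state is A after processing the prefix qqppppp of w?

q4

State sequence: q0 -q-> q6 -q-> q3 -p-> q6 -p-> q4 -p-> q5 -p-> q6 -p-> q4

After reading 7 characters, A is in state q4.
(This kind of state-tracing is the core of the pumping-lemma construction: with 7 states, pigeonhole forces a repeat within the first 7 steps.)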